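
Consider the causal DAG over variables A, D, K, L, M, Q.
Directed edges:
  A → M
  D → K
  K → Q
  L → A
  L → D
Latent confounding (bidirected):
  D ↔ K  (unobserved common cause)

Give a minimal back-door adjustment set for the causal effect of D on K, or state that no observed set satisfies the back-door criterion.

desc(D)\{D}={K,Q}; candidates ⊆ {A,L,M}.
D↔K: latent back-door arc(s) into D.
size 0: {}; under {} D still reaches {A,K,L,M,Q} ∋ K.
size 1: {A}, {L}, {M}; under {A} D still reaches {K,L,Q} ∋ K.
size 2: {A,L}, {A,M}, {L,M}; under {A,L} D still reaches {K,Q} ∋ K.
D↔K cannot be blocked by any observed set — no back-door set.

D→K: no observed back-door set.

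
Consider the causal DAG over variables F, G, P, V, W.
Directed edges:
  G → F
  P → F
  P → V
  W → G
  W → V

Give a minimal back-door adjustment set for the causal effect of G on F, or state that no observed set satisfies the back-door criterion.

desc(G)\{G}={F}; candidates ⊆ {P,V,W}.
∅: G⊥F given ∅ in G with G→· removed — back-door holds.

G→F: minimal back-door set ∅.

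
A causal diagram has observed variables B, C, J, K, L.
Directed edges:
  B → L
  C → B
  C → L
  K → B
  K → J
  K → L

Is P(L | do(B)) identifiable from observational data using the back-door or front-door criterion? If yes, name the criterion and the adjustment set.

P(L|do(B)): backdoor, adjust for {C, K}.

desc(B)\{B}={L}; candidates ⊆ {C,J,K}.
size 0: {}; under {} B still reaches {C,J,K,L} ∋ L.
size 1: {C}, {J}, {K}; under {C} B still reaches {J,K,L} ∋ L.
{C,K}: B⊥L given {C,K} in G with B→· removed — back-door holds.
P(L|do(B)) = Σ_{C,K} P(L|B,C,K)·P(C,K).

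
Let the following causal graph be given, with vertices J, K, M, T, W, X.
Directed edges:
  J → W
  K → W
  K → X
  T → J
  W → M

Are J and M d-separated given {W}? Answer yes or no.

Yes — J ⊥ M | {W}.

Bayes-Ball from J | {W} reaches {K,T,X}.
M ∉ reach(J|{W}) ⇒ J ⊥ M | {W}.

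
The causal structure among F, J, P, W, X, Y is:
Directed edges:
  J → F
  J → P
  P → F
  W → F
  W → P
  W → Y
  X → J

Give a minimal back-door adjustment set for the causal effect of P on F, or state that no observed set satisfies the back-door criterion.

desc(P)\{P}={F}; candidates ⊆ {J,W,X,Y}.
size 0: {}; under {} P still reaches {F,J,W,X,Y} ∋ F.
size 1: {J}, {W}, {X} …(+1); under {J} P still reaches {F,W,Y} ∋ F.
{J,W}: P⊥F given {J,W} in G with P→· removed — back-door holds.

P→F: minimal back-door set {J, W}.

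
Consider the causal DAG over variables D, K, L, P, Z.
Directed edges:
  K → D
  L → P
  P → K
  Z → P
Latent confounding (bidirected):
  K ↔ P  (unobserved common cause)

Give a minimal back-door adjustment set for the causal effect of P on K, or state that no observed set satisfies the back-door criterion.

desc(P)\{P}={D,K}; candidates ⊆ {L,Z}.
P↔K: latent back-door arc(s) into P.
size 0: {}; under {} P still reaches {D,K,L,Z} ∋ K.
size 1: {L}, {Z}; under {L} P still reaches {D,K,Z} ∋ K.
size 2: {L,Z}; under {L,Z} P still reaches {D,K} ∋ K.
P↔K cannot be blocked by any observed set — no back-door set.

P→K: no observed back-door set.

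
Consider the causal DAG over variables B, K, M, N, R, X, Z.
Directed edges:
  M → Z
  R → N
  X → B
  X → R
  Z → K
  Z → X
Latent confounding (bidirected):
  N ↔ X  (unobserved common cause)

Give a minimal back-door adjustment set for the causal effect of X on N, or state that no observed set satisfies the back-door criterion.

desc(X)\{X}={B,N,R}; candidates ⊆ {K,M,Z}.
X↔N: latent back-door arc(s) into X.
size 0: {}; under {} X still reaches {K,M,N,Z} ∋ N.
size 1: {K}, {M}, {Z}; under {K} X still reaches {M,N,Z} ∋ N.
size 2: {K,M}, {K,Z}, {M,Z}; under {K,M} X still reaches {N,Z} ∋ N.
X↔N cannot be blocked by any observed set — no back-door set.

X→N: no observed back-door set.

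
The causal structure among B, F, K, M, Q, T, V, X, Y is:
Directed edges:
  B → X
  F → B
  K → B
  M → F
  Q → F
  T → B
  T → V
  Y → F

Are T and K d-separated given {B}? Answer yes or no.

No — T and K are d-connected given {B}.

Bayes-Ball from T | {B} reaches {F,K,M,Q,V,Y}.
K ∈ reach(T|{B}) ⇒ T ⊥̸ K | {B}.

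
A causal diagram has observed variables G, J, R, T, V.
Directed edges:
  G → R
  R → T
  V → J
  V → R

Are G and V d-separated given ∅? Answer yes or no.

Yes — G ⊥ V | ∅.

Bayes-Ball from G | ∅ reaches {R,T}.
V ∉ reach(G|∅) ⇒ G ⊥ V | ∅.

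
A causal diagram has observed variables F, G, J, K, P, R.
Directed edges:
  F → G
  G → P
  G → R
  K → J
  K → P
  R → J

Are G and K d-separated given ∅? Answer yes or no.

Yes — G ⊥ K | ∅.

Bayes-Ball from G | ∅ reaches {F,J,P,R}.
K ∉ reach(G|∅) ⇒ G ⊥ K | ∅.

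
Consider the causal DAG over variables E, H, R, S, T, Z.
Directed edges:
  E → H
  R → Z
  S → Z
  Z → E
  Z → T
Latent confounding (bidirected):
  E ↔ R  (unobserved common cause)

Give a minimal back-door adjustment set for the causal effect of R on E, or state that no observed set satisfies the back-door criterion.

R→E: no observed back-door set.

desc(R)\{R}={E,H,T,Z}; candidates ⊆ {S}.
R↔E: latent back-door arc(s) into R.
size 0: {}; under {} R still reaches {E,H} ∋ E.
size 1: {S}; under {S} R still reaches {E,H} ∋ E.
R↔E cannot be blocked by any observed set — no back-door set.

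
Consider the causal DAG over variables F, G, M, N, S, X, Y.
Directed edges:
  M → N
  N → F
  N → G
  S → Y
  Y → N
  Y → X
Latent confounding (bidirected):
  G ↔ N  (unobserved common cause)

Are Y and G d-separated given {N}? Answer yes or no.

No — Y and G are d-connected given {N}.

Bayes-Ball from Y | {N} reaches {G,M,S,X}.
G ∈ reach(Y|{N}) ⇒ Y ⊥̸ G | {N}.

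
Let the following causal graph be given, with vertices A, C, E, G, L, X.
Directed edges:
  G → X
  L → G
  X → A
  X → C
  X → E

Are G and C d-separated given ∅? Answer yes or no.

Bayes-Ball from G | ∅ reaches {A,C,E,L,X}.
C ∈ reach(G|∅) ⇒ G ⊥̸ C | ∅.

No — G and C are d-connected given ∅.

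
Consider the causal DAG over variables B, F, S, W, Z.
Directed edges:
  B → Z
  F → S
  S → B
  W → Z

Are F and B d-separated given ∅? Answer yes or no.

No — F and B are d-connected given ∅.

Bayes-Ball from F | ∅ reaches {B,S,Z}.
B ∈ reach(F|∅) ⇒ F ⊥̸ B | ∅.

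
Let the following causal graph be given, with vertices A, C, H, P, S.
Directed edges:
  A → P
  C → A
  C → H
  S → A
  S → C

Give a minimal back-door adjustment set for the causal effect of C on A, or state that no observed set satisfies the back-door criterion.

C→A: minimal back-door set {S}.

desc(C)\{C}={A,H,P}; candidates ⊆ {S}.
size 0: {}; under {} C still reaches {A,P,S} ∋ A.
{S}: C⊥A given {S} in G with C→· removed — back-door holds.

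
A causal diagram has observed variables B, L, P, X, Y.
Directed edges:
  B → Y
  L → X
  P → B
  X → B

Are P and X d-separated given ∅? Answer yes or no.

Bayes-Ball from P | ∅ reaches {B,Y}.
X ∉ reach(P|∅) ⇒ P ⊥ X | ∅.

Yes — P ⊥ X | ∅.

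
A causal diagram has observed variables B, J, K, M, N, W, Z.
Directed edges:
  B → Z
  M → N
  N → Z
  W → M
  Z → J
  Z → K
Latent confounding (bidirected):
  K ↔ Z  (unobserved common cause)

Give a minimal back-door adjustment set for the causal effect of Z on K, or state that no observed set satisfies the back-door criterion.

Z→K: no observed back-door set.

desc(Z)\{Z}={J,K}; candidates ⊆ {B,M,N,W}.
Z↔K: latent back-door arc(s) into Z.
size 0: {}; under {} Z still reaches {B,K,M,N,W} ∋ K.
size 1: {B}, {M}, {N} …(+1); under {B} Z still reaches {K,M,N,W} ∋ K.
size 2: {B,M}, {B,N}, {B,W} …(+3); under {B,M} Z still reaches {K,N} ∋ K.
Z↔K cannot be blocked by any observed set — no back-door set.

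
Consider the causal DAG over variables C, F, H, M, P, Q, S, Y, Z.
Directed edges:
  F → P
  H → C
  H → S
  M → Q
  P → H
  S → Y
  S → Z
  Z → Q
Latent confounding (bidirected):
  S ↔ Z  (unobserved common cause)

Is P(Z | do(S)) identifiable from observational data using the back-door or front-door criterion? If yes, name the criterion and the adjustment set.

desc(S)\{S}={Q,Y,Z}; candidates ⊆ {C,F,H,M,P}.
S↔Z: latent back-door arc(s) into S.
size 0: {}; under {} S still reaches {C,F,H,P,Q,Z} ∋ Z.
size 1: {C}, {F}, {H} …(+2); under {C} S still reaches {F,H,P,Q,Z} ∋ Z.
size 2: {C,F}, {C,H}, {C,M} …(+7); under {C,F} S still reaches {H,P,Q,Z} ∋ Z.
S↔Z cannot be blocked by any observed set — no back-door set.
No mediator lies on a directed S→…→Z path.
Neither criterion identifies P(Z|do(S)) in this graph.

P(Z|do(S)): not identifiable (no BD/FD set).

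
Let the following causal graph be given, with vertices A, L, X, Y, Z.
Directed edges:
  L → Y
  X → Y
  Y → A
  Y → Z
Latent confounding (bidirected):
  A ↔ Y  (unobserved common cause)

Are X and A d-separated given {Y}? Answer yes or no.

Bayes-Ball from X | {Y} reaches {A,L}.
A ∈ reach(X|{Y}) ⇒ X ⊥̸ A | {Y}.

No — X and A are d-connected given {Y}.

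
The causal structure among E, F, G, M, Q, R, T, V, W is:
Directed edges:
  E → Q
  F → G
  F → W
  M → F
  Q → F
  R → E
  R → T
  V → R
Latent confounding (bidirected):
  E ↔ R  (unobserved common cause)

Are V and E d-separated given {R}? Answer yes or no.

Bayes-Ball from V | {R} reaches {E,F,G,Q,W}.
E ∈ reach(V|{R}) ⇒ V ⊥̸ E | {R}.

No — V and E are d-connected given {R}.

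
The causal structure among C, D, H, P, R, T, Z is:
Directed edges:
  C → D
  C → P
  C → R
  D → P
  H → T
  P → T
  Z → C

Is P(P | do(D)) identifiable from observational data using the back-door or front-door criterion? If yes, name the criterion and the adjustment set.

desc(D)\{D}={P,T}; candidates ⊆ {C,H,R,Z}.
size 0: {}; under {} D still reaches {C,P,R,T,Z} ∋ P.
{C}: D⊥P given {C} in G with D→· removed — back-door holds.
P(P|do(D)) = Σ_{C} P(P|D,C)·P(C).

P(P|do(D)): backdoor, adjust for {C}.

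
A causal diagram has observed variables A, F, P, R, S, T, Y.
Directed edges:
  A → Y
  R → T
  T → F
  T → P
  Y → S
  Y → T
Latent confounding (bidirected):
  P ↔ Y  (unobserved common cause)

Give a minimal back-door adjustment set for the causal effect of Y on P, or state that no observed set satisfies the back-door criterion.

Y→P: no observed back-door set.

desc(Y)\{Y}={F,P,S,T}; candidates ⊆ {A,R}.
Y↔P: latent back-door arc(s) into Y.
size 0: {}; under {} Y still reaches {A,P} ∋ P.
size 1: {A}, {R}; under {A} Y still reaches {P} ∋ P.
size 2: {A,R}; under {A,R} Y still reaches {P} ∋ P.
Y↔P cannot be blocked by any observed set — no back-door set.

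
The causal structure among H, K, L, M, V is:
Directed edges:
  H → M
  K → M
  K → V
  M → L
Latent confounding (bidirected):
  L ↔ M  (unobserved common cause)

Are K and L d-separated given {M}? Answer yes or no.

No — K and L are d-connected given {M}.

Bayes-Ball from K | {M} reaches {H,L,V}.
L ∈ reach(K|{M}) ⇒ K ⊥̸ L | {M}.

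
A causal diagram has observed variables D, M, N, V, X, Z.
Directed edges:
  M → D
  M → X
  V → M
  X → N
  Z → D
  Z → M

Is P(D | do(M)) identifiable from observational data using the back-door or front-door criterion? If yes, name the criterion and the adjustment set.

P(D|do(M)): backdoor, adjust for {Z}.

desc(M)\{M}={D,N,X}; candidates ⊆ {V,Z}.
size 0: {}; under {} M still reaches {D,V,Z} ∋ D.
{Z}: M⊥D given {Z} in G with M→· removed — back-door holds.
P(D|do(M)) = Σ_{Z} P(D|M,Z)·P(Z).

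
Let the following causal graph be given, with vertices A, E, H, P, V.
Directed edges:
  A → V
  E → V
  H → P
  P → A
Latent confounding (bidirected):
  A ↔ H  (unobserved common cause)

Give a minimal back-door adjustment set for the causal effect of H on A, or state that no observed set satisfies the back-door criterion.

desc(H)\{H}={A,P,V}; candidates ⊆ {E}.
H↔A: latent back-door arc(s) into H.
size 0: {}; under {} H still reaches {A,V} ∋ A.
size 1: {E}; under {E} H still reaches {A,V} ∋ A.
H↔A cannot be blocked by any observed set — no back-door set.

H→A: no observed back-door set.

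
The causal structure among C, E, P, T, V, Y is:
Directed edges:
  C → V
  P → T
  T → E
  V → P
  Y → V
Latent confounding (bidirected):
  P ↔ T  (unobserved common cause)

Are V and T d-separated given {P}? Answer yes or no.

No — V and T are d-connected given {P}.

Bayes-Ball from V | {P} reaches {C,E,T,Y}.
T ∈ reach(V|{P}) ⇒ V ⊥̸ T | {P}.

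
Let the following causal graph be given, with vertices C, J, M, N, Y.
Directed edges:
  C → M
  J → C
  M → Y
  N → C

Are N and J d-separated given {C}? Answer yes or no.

No — N and J are d-connected given {C}.

Bayes-Ball from N | {C} reaches {J}.
J ∈ reach(N|{C}) ⇒ N ⊥̸ J | {C}.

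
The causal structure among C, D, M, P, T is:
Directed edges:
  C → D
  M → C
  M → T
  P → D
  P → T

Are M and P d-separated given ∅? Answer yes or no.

Yes — M ⊥ P | ∅.

Bayes-Ball from M | ∅ reaches {C,D,T}.
P ∉ reach(M|∅) ⇒ M ⊥ P | ∅.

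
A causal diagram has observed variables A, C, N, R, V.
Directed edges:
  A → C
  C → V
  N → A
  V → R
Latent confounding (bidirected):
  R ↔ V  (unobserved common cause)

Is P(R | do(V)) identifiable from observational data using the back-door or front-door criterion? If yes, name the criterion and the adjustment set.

desc(V)\{V}={R}; candidates ⊆ {A,C,N}.
V↔R: latent back-door arc(s) into V.
size 0: {}; under {} V still reaches {A,C,N,R} ∋ R.
size 1: {A}, {C}, {N}; under {A} V still reaches {C,R} ∋ R.
size 2: {A,C}, {A,N}, {C,N}; under {A,C} V still reaches {R} ∋ R.
V↔R cannot be blocked by any observed set — no back-door set.
No mediator lies on a directed V→…→R path.
Neither criterion identifies P(R|do(V)) in this graph.

P(R|do(V)): not identifiable (no BD/FD set).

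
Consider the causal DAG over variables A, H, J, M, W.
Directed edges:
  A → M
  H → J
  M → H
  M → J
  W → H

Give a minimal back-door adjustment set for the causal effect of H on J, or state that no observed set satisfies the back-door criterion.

H→J: minimal back-door set {M}.

desc(H)\{H}={J}; candidates ⊆ {A,M,W}.
size 0: {}; under {} H still reaches {A,J,M,W} ∋ J.
{M}: H⊥J given {M} in G with H→· removed — back-door holds.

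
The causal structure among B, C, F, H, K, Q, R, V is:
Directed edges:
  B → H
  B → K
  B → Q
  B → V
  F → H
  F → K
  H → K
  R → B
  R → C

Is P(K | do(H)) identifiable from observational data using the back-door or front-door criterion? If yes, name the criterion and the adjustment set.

P(K|do(H)): backdoor, adjust for {B, F}.

desc(H)\{H}={K}; candidates ⊆ {B,C,F,Q,R,V}.
size 0: {}; under {} H still reaches {B,C,F,K,Q,R,V} ∋ K.
size 1: {B}, {C}, {F} …(+3); under {B} H still reaches {F,K} ∋ K.
{B,F}: H⊥K given {B,F} in G with H→· removed — back-door holds.
P(K|do(H)) = Σ_{B,F} P(K|H,B,F)·P(B,F).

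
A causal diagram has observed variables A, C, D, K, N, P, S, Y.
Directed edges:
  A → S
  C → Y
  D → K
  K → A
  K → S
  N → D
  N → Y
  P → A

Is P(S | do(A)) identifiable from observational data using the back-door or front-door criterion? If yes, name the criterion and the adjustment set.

desc(A)\{A}={S}; candidates ⊆ {C,D,K,N,P,Y}.
size 0: {}; under {} A still reaches {D,K,N,P,S,Y} ∋ S.
{K}: A⊥S given {K} in G with A→· removed — back-door holds.
P(S|do(A)) = Σ_{K} P(S|A,K)·P(K).

P(S|do(A)): backdoor, adjust for {K}.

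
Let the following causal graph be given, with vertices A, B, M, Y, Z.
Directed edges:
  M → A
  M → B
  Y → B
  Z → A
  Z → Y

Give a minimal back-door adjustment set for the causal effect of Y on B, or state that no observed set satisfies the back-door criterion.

desc(Y)\{Y}={B}; candidates ⊆ {A,M,Z}.
∅: Y⊥B given ∅ in G with Y→· removed — back-door holds.

Y→B: minimal back-door set ∅.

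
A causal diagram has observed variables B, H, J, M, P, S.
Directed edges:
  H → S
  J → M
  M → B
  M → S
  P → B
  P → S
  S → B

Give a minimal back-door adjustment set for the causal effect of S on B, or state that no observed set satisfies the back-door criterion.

S→B: minimal back-door set {M, P}.

desc(S)\{S}={B}; candidates ⊆ {H,J,M,P}.
size 0: {}; under {} S still reaches {B,H,J,M,P} ∋ B.
size 1: {H}, {J}, {M} …(+1); under {H} S still reaches {B,J,M,P} ∋ B.
{M,P}: S⊥B given {M,P} in G with S→· removed — back-door holds.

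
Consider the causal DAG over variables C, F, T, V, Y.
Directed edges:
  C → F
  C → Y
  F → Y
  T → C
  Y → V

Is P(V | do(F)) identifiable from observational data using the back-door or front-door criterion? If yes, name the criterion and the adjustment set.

desc(F)\{F}={V,Y}; candidates ⊆ {C,T}.
size 0: {}; under {} F still reaches {C,T,V,Y} ∋ V.
{C}: F⊥V given {C} in G with F→· removed — back-door holds.
P(V|do(F)) = Σ_{C} P(V|F,C)·P(C).

P(V|do(F)): backdoor, adjust for {C}.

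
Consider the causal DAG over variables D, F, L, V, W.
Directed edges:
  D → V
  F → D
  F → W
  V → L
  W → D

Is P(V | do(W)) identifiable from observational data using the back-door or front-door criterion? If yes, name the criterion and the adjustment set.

desc(W)\{W}={D,L,V}; candidates ⊆ {F}.
size 0: {}; under {} W still reaches {D,F,L,V} ∋ V.
{F}: W⊥V given {F} in G with W→· removed — back-door holds.
P(V|do(W)) = Σ_{F} P(V|W,F)·P(F).

P(V|do(W)): backdoor, adjust for {F}.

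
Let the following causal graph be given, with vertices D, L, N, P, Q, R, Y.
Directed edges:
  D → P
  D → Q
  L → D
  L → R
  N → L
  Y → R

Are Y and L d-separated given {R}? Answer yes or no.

No — Y and L are d-connected given {R}.

Bayes-Ball from Y | {R} reaches {D,L,N,P,Q}.
L ∈ reach(Y|{R}) ⇒ Y ⊥̸ L | {R}.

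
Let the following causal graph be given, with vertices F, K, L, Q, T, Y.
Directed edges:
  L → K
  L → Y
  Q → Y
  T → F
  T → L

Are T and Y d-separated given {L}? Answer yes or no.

Yes — T ⊥ Y | {L}.

Bayes-Ball from T | {L} reaches {F}.
Y ∉ reach(T|{L}) ⇒ T ⊥ Y | {L}.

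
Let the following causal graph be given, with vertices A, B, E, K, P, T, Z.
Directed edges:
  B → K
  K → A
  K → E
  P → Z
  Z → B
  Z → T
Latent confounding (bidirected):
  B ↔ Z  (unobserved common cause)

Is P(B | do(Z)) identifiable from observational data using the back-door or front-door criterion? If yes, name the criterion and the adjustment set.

P(B|do(Z)): not identifiable (no BD/FD set).

desc(Z)\{Z}={A,B,E,K,T}; candidates ⊆ {P}.
Z↔B: latent back-door arc(s) into Z.
size 0: {}; under {} Z still reaches {A,B,E,K,P} ∋ B.
size 1: {P}; under {P} Z still reaches {A,B,E,K} ∋ B.
Z↔B cannot be blocked by any observed set — no back-door set.
No mediator lies on a directed Z→…→B path.
Neither criterion identifies P(B|do(Z)) in this graph.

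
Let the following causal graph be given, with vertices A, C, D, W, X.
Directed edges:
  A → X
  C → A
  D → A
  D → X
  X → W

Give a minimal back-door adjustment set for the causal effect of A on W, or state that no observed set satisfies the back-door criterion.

A→W: minimal back-door set {D}.

desc(A)\{A}={W,X}; candidates ⊆ {C,D}.
size 0: {}; under {} A still reaches {C,D,W,X} ∋ W.
{D}: A⊥W given {D} in G with A→· removed — back-door holds.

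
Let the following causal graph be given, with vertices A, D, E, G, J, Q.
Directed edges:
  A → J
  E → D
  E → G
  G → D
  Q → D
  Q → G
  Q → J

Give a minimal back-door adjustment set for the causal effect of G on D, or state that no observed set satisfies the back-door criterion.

G→D: minimal back-door set {E, Q}.

desc(G)\{G}={D}; candidates ⊆ {A,E,J,Q}.
size 0: {}; under {} G still reaches {D,E,J,Q} ∋ D.
size 1: {A}, {E}, {J} …(+1); under {A} G still reaches {D,E,J,Q} ∋ D.
{E,Q}: G⊥D given {E,Q} in G with G→· removed — back-door holds.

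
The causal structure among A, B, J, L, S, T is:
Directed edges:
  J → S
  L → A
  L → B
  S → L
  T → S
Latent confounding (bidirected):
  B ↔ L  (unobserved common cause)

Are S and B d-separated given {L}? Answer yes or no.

No — S and B are d-connected given {L}.

Bayes-Ball from S | {L} reaches {B,J,T}.
B ∈ reach(S|{L}) ⇒ S ⊥̸ B | {L}.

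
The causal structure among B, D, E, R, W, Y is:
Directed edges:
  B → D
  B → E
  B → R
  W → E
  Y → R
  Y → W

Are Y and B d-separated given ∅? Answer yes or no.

Yes — Y ⊥ B | ∅.

Bayes-Ball from Y | ∅ reaches {E,R,W}.
B ∉ reach(Y|∅) ⇒ Y ⊥ B | ∅.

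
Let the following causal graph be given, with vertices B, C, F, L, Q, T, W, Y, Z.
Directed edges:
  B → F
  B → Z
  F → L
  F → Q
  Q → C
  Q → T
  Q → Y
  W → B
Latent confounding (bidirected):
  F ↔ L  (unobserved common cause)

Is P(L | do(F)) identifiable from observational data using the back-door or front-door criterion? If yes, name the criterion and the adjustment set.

P(L|do(F)): not identifiable (no BD/FD set).

desc(F)\{F}={C,L,Q,T,Y}; candidates ⊆ {B,W,Z}.
F↔L: latent back-door arc(s) into F.
size 0: {}; under {} F still reaches {B,L,W,Z} ∋ L.
size 1: {B}, {W}, {Z}; under {B} F still reaches {L} ∋ L.
size 2: {B,W}, {B,Z}, {W,Z}; under {B,W} F still reaches {L} ∋ L.
F↔L cannot be blocked by any observed set — no back-door set.
No mediator lies on a directed F→…→L path.
Neither criterion identifies P(L|do(F)) in this graph.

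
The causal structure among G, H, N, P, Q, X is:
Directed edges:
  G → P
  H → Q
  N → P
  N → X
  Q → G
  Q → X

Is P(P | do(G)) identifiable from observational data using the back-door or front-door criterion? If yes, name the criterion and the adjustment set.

desc(G)\{G}={P}; candidates ⊆ {H,N,Q,X}.
∅: G⊥P given ∅ in G with G→· removed — back-door holds.
P(P|do(G)) = P(P|G) — no adjustment needed.

P(P|do(G)): backdoor, adjust for ∅.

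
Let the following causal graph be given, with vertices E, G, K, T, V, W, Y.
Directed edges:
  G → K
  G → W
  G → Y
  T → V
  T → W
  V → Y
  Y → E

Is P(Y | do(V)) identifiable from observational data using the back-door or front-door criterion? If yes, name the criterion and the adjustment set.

P(Y|do(V)): backdoor, adjust for ∅.

desc(V)\{V}={E,Y}; candidates ⊆ {G,K,T,W}.
∅: V⊥Y given ∅ in G with V→· removed — back-door holds.
P(Y|do(V)) = P(Y|V) — no adjustment needed.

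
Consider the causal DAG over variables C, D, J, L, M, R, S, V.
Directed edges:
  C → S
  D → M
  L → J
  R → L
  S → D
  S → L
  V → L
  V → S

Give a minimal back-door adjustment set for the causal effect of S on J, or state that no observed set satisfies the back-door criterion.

S→J: minimal back-door set {V}.

desc(S)\{S}={D,J,L,M}; candidates ⊆ {C,R,V}.
size 0: {}; under {} S still reaches {C,J,L,V} ∋ J.
{V}: S⊥J given {V} in G with S→· removed — back-door holds.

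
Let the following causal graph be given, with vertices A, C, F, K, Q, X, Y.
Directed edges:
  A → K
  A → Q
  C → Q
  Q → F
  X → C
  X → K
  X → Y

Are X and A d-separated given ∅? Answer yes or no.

Bayes-Ball from X | ∅ reaches {C,F,K,Q,Y}.
A ∉ reach(X|∅) ⇒ X ⊥ A | ∅.

Yes — X ⊥ A | ∅.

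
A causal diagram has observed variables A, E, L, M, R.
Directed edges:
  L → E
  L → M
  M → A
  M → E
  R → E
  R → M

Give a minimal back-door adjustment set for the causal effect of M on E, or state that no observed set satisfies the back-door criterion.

desc(M)\{M}={A,E}; candidates ⊆ {L,R}.
size 0: {}; under {} M still reaches {E,L,R} ∋ E.
size 1: {L}, {R}; under {L} M still reaches {E,R} ∋ E.
{L,R}: M⊥E given {L,R} in G with M→· removed — back-door holds.

M→E: minimal back-door set {L, R}.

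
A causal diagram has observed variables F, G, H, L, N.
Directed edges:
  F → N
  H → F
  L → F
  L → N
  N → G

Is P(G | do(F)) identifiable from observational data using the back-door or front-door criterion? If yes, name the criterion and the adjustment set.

P(G|do(F)): backdoor, adjust for {L}.

desc(F)\{F}={G,N}; candidates ⊆ {H,L}.
size 0: {}; under {} F still reaches {G,H,L,N} ∋ G.
{L}: F⊥G given {L} in G with F→· removed — back-door holds.
P(G|do(F)) = Σ_{L} P(G|F,L)·P(L).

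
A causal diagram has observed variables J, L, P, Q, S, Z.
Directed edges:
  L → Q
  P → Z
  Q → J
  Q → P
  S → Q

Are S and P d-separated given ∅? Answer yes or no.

No — S and P are d-connected given ∅.

Bayes-Ball from S | ∅ reaches {J,P,Q,Z}.
P ∈ reach(S|∅) ⇒ S ⊥̸ P | ∅.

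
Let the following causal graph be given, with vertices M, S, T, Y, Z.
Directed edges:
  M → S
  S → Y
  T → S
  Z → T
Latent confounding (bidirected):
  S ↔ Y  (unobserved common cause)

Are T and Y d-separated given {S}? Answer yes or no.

No — T and Y are d-connected given {S}.

Bayes-Ball from T | {S} reaches {M,Y,Z}.
Y ∈ reach(T|{S}) ⇒ T ⊥̸ Y | {S}.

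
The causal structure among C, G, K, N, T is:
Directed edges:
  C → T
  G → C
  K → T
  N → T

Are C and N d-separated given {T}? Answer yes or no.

No — C and N are d-connected given {T}.

Bayes-Ball from C | {T} reaches {G,K,N}.
N ∈ reach(C|{T}) ⇒ C ⊥̸ N | {T}.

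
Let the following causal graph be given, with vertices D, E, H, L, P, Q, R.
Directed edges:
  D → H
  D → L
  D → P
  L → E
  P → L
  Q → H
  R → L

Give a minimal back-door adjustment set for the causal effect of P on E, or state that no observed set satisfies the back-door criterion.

P→E: minimal back-door set {D}.

desc(P)\{P}={E,L}; candidates ⊆ {D,H,Q,R}.
size 0: {}; under {} P still reaches {D,E,H,L} ∋ E.
{D}: P⊥E given {D} in G with P→· removed — back-door holds.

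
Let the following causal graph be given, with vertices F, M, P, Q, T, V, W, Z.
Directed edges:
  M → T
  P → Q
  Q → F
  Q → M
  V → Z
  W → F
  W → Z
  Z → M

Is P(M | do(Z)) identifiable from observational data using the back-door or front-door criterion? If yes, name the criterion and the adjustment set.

P(M|do(Z)): backdoor, adjust for ∅.

desc(Z)\{Z}={M,T}; candidates ⊆ {F,P,Q,V,W}.
∅: Z⊥M given ∅ in G with Z→· removed — back-door holds.
P(M|do(Z)) = P(M|Z) — no adjustment needed.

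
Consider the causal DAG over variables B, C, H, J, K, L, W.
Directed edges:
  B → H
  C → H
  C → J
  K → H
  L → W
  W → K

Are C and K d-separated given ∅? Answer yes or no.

Bayes-Ball from C | ∅ reaches {H,J}.
K ∉ reach(C|∅) ⇒ C ⊥ K | ∅.

Yes — C ⊥ K | ∅.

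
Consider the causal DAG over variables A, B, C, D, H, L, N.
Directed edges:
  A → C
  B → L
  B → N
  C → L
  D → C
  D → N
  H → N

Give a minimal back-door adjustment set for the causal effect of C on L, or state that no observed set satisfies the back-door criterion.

C→L: minimal back-door set ∅.

desc(C)\{C}={L}; candidates ⊆ {A,B,D,H,N}.
∅: C⊥L given ∅ in G with C→· removed — back-door holds.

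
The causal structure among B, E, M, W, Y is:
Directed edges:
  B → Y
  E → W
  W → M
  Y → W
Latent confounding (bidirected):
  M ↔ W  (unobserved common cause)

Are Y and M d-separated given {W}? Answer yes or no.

No — Y and M are d-connected given {W}.

Bayes-Ball from Y | {W} reaches {B,E,M}.
M ∈ reach(Y|{W}) ⇒ Y ⊥̸ M | {W}.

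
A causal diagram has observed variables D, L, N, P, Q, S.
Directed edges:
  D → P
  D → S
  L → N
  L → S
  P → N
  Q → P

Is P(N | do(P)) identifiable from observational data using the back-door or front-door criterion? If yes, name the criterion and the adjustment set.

desc(P)\{P}={N}; candidates ⊆ {D,L,Q,S}.
∅: P⊥N given ∅ in G with P→· removed — back-door holds.
P(N|do(P)) = P(N|P) — no adjustment needed.

P(N|do(P)): backdoor, adjust for ∅.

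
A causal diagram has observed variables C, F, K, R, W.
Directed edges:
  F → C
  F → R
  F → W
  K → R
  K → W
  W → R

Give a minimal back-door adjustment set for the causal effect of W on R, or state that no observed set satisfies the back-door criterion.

desc(W)\{W}={R}; candidates ⊆ {C,F,K}.
size 0: {}; under {} W still reaches {C,F,K,R} ∋ R.
size 1: {C}, {F}, {K}; under {C} W still reaches {F,K,R} ∋ R.
{F,K}: W⊥R given {F,K} in G with W→· removed — back-door holds.

W→R: minimal back-door set {F, K}.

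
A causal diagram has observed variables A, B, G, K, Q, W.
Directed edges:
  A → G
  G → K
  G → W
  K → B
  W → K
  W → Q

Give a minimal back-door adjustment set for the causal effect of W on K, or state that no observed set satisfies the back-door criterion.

W→K: minimal back-door set {G}.

desc(W)\{W}={B,K,Q}; candidates ⊆ {A,G}.
size 0: {}; under {} W still reaches {A,B,G,K} ∋ K.
{G}: W⊥K given {G} in G with W→· removed — back-door holds.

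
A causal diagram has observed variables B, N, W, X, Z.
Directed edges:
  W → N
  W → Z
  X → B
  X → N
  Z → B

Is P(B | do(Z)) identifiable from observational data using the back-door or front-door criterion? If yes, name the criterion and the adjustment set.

desc(Z)\{Z}={B}; candidates ⊆ {N,W,X}.
∅: Z⊥B given ∅ in G with Z→· removed — back-door holds.
P(B|do(Z)) = P(B|Z) — no adjustment needed.

P(B|do(Z)): backdoor, adjust for ∅.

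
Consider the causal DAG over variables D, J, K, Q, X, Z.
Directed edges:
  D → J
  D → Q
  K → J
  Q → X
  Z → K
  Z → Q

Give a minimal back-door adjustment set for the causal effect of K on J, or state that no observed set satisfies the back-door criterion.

K→J: minimal back-door set ∅.

desc(K)\{K}={J}; candidates ⊆ {D,Q,X,Z}.
∅: K⊥J given ∅ in G with K→· removed — back-door holds.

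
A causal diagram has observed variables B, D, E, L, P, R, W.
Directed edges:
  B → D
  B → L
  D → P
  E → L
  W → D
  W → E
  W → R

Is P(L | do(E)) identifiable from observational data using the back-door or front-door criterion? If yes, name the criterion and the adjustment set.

desc(E)\{E}={L}; candidates ⊆ {B,D,P,R,W}.
∅: E⊥L given ∅ in G with E→· removed — back-door holds.
P(L|do(E)) = P(L|E) — no adjustment needed.

P(L|do(E)): backdoor, adjust for ∅.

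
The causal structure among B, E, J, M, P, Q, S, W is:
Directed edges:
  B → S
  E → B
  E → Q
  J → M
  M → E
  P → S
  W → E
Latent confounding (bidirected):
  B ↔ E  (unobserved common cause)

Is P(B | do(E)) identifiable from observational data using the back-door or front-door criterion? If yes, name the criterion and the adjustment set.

desc(E)\{E}={B,Q,S}; candidates ⊆ {J,M,P,W}.
E↔B: latent back-door arc(s) into E.
size 0: {}; under {} E still reaches {B,J,M,S,W} ∋ B.
size 1: {J}, {M}, {P} …(+1); under {J} E still reaches {B,M,S,W} ∋ B.
size 2: {J,M}, {J,P}, {J,W} …(+3); under {J,M} E still reaches {B,S,W} ∋ B.
E↔B cannot be blocked by any observed set — no back-door set.
No mediator lies on a directed E→…→B path.
Neither criterion identifies P(B|do(E)) in this graph.

P(B|do(E)): not identifiable (no BD/FD set).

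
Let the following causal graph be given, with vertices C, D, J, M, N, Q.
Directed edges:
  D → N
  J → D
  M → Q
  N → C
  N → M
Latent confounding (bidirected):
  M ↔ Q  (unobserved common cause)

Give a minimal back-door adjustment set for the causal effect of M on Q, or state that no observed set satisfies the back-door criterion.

desc(M)\{M}={Q}; candidates ⊆ {C,D,J,N}.
M↔Q: latent back-door arc(s) into M.
size 0: {}; under {} M still reaches {C,D,J,N,Q} ∋ Q.
size 1: {C}, {D}, {J} …(+1); under {C} M still reaches {D,J,N,Q} ∋ Q.
size 2: {C,D}, {C,J}, {C,N} …(+3); under {C,D} M still reaches {N,Q} ∋ Q.
M↔Q cannot be blocked by any observed set — no back-door set.

M→Q: no observed back-door set.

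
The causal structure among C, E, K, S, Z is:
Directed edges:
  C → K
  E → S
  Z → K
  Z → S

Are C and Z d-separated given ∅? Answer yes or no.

Yes — C ⊥ Z | ∅.

Bayes-Ball from C | ∅ reaches {K}.
Z ∉ reach(C|∅) ⇒ C ⊥ Z | ∅.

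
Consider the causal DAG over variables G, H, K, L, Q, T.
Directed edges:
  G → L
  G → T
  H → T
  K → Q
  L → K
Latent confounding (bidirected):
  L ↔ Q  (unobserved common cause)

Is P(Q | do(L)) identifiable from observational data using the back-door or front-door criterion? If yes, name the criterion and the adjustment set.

desc(L)\{L}={K,Q}; candidates ⊆ {G,H,T}.
L↔Q: latent back-door arc(s) into L.
size 0: {}; under {} L still reaches {G,Q,T} ∋ Q.
size 1: {G}, {H}, {T}; under {G} L still reaches {Q} ∋ Q.
size 2: {G,H}, {G,T}, {H,T}; under {G,H} L still reaches {Q} ∋ Q.
L↔Q cannot be blocked by any observed set — no back-door set.
{K}: (i) intercepts every directed L→Q path; (ii) no back-door L→{K}; (iii) {L} blocks every back-door {K}→Q. Front-door holds.
P(Q|do(L)) = Σ_{K} P(K|L) Σ_{L'} P(Q|K,L')P(L').

P(Q|do(L)): frontdoor, adjust for {K}.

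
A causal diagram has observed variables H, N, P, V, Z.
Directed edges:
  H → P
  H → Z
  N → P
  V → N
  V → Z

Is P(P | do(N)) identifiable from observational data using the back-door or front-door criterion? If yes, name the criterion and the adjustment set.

desc(N)\{N}={P}; candidates ⊆ {H,V,Z}.
∅: N⊥P given ∅ in G with N→· removed — back-door holds.
P(P|do(N)) = P(P|N) — no adjustment needed.

P(P|do(N)): backdoor, adjust for ∅.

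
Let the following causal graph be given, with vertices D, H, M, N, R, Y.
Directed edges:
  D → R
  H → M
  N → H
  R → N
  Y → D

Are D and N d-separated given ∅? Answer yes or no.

No — D and N are d-connected given ∅.

Bayes-Ball from D | ∅ reaches {H,M,N,R,Y}.
N ∈ reach(D|∅) ⇒ D ⊥̸ N | ∅.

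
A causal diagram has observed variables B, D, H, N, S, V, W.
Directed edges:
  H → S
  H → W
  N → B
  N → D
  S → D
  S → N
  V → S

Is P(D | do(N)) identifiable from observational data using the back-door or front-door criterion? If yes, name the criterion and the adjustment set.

P(D|do(N)): backdoor, adjust for {S}.

desc(N)\{N}={B,D}; candidates ⊆ {H,S,V,W}.
size 0: {}; under {} N still reaches {D,H,S,V,W} ∋ D.
{S}: N⊥D given {S} in G with N→· removed — back-door holds.
P(D|do(N)) = Σ_{S} P(D|N,S)·P(S).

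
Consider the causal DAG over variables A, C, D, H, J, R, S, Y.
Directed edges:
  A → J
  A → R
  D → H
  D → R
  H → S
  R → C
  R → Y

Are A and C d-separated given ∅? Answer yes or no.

No — A and C are d-connected given ∅.

Bayes-Ball from A | ∅ reaches {C,J,R,Y}.
C ∈ reach(A|∅) ⇒ A ⊥̸ C | ∅.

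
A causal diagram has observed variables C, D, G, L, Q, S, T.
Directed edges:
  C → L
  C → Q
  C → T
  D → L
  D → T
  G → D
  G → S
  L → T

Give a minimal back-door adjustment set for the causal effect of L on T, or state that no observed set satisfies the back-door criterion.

L→T: minimal back-door set {C, D}.

desc(L)\{L}={T}; candidates ⊆ {C,D,G,Q,S}.
size 0: {}; under {} L still reaches {C,D,G,Q,S,T} ∋ T.
size 1: {C}, {D}, {G} …(+2); under {C} L still reaches {D,G,S,T} ∋ T.
{C,D}: L⊥T given {C,D} in G with L→· removed — back-door holds.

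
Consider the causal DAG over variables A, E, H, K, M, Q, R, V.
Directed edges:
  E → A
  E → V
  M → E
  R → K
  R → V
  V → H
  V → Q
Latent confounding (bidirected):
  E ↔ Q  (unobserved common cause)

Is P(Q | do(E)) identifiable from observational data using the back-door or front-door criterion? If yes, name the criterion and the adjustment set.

P(Q|do(E)): frontdoor, adjust for {V}.

desc(E)\{E}={A,H,Q,V}; candidates ⊆ {K,M,R}.
E↔Q: latent back-door arc(s) into E.
size 0: {}; under {} E still reaches {M,Q} ∋ Q.
size 1: {K}, {M}, {R}; under {K} E still reaches {M,Q} ∋ Q.
size 2: {K,M}, {K,R}, {M,R}; under {K,M} E still reaches {Q} ∋ Q.
E↔Q cannot be blocked by any observed set — no back-door set.
{V}: (i) intercepts every directed E→Q path; (ii) no back-door E→{V}; (iii) {E} blocks every back-door {V}→Q. Front-door holds.
P(Q|do(E)) = Σ_{V} P(V|E) Σ_{E'} P(Q|V,E')P(E').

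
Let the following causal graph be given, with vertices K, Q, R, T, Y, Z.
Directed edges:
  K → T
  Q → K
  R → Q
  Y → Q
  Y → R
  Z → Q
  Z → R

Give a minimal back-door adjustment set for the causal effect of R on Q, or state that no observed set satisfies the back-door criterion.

desc(R)\{R}={K,Q,T}; candidates ⊆ {Y,Z}.
size 0: {}; under {} R still reaches {K,Q,T,Y,Z} ∋ Q.
size 1: {Y}, {Z}; under {Y} R still reaches {K,Q,T,Z} ∋ Q.
{Y,Z}: R⊥Q given {Y,Z} in G with R→· removed — back-door holds.

R→Q: minimal back-door set {Y, Z}.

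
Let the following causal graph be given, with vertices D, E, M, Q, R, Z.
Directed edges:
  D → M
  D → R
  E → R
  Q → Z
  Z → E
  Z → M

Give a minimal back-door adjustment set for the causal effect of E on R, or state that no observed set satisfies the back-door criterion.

E→R: minimal back-door set ∅.

desc(E)\{E}={R}; candidates ⊆ {D,M,Q,Z}.
∅: E⊥R given ∅ in G with E→· removed — back-door holds.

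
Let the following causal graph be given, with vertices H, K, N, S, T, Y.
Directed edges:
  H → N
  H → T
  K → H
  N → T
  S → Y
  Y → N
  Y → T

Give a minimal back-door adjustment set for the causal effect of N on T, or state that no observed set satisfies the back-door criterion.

N→T: minimal back-door set {H, Y}.

desc(N)\{N}={T}; candidates ⊆ {H,K,S,Y}.
size 0: {}; under {} N still reaches {H,K,S,T,Y} ∋ T.
size 1: {H}, {K}, {S} …(+1); under {H} N still reaches {S,T,Y} ∋ T.
{H,Y}: N⊥T given {H,Y} in G with N→· removed — back-door holds.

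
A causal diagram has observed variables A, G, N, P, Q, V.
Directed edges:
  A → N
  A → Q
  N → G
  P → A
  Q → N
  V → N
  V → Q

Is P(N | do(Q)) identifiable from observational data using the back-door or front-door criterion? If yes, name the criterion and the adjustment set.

P(N|do(Q)): backdoor, adjust for {A, V}.

desc(Q)\{Q}={G,N}; candidates ⊆ {A,P,V}.
size 0: {}; under {} Q still reaches {A,G,N,P,V} ∋ N.
size 1: {A}, {P}, {V}; under {A} Q still reaches {G,N,V} ∋ N.
{A,V}: Q⊥N given {A,V} in G with Q→· removed — back-door holds.
P(N|do(Q)) = Σ_{A,V} P(N|Q,A,V)·P(A,V).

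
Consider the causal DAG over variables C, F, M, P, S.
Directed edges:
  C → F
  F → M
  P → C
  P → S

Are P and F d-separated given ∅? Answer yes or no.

No — P and F are d-connected given ∅.

Bayes-Ball from P | ∅ reaches {C,F,M,S}.
F ∈ reach(P|∅) ⇒ P ⊥̸ F | ∅.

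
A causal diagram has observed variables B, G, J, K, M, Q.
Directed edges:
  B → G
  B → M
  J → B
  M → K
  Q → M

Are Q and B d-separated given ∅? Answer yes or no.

Bayes-Ball from Q | ∅ reaches {K,M}.
B ∉ reach(Q|∅) ⇒ Q ⊥ B | ∅.

Yes — Q ⊥ B | ∅.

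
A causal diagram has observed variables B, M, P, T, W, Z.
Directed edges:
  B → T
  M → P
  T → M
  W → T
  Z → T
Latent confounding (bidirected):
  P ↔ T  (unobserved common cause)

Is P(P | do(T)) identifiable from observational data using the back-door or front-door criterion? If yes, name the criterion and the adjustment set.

P(P|do(T)): frontdoor, adjust for {M}.

desc(T)\{T}={M,P}; candidates ⊆ {B,W,Z}.
T↔P: latent back-door arc(s) into T.
size 0: {}; under {} T still reaches {B,P,W,Z} ∋ P.
size 1: {B}, {W}, {Z}; under {B} T still reaches {P,W,Z} ∋ P.
size 2: {B,W}, {B,Z}, {W,Z}; under {B,W} T still reaches {P,Z} ∋ P.
T↔P cannot be blocked by any observed set — no back-door set.
{M}: (i) intercepts every directed T→P path; (ii) no back-door T→{M}; (iii) {T} blocks every back-door {M}→P. Front-door holds.
P(P|do(T)) = Σ_{M} P(M|T) Σ_{T'} P(P|M,T')P(T').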